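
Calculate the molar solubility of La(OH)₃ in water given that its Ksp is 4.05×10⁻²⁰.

6.22×10⁻⁶ M

La(OH)₃(s) ⇌ La³⁺(aq) + 3 OH⁻(aq)
With molar solubility s: [La³⁺] = s, [OH⁻] = 3s.
Ksp = [La³⁺][OH⁻]^3 = s · (3s)^3 = 27s^4
27s^4 = 4.05×10⁻²⁰  ⇒  s^4 = 1.50×10⁻²¹
Taking the 4th root, s = 6.22×10⁻⁶ mol/L.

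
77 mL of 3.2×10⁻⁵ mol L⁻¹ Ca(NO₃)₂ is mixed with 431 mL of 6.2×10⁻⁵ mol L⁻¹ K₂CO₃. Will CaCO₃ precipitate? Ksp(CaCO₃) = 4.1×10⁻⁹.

Total volume after mixing = 77 + 431 = 508 mL.
[Ca²⁺] = (3.2×10⁻⁵)(77)/508 = 4.9×10⁻⁶ mol L⁻¹
[CO₃²⁻] = (6.2×10⁻⁵)(431)/508 = 5.3×10⁻⁵ mol L⁻¹
Q = [Ca²⁺][CO₃²⁻] = 2.6×10⁻¹⁰
Q < Ksp (2.6×10⁻¹⁰ vs 4.1×10⁻⁹); the solution remains unsaturated and no precipitate forms.

No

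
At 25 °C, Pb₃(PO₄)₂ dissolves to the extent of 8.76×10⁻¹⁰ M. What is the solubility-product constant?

Ksp = 5.57×10⁻⁴⁴

Pb₃(PO₄)₂(s) ⇌ 3 Pb²⁺(aq) + 2 PO₄³⁻(aq)
Let s be the molar solubility. Then [Pb²⁺] = 3s and [PO₄³⁻] = 2s.
Ksp = [Pb²⁺]^3[PO₄³⁻]^2 = (3s)^3 · (2s)^2 = 108s^5
Ksp = 108 × (8.76×10⁻¹⁰)^5 = 5.57×10⁻⁴⁴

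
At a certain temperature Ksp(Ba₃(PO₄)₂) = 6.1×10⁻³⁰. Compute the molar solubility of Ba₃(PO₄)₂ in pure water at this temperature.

5.6×10⁻⁷ M

Ba₃(PO₄)₂(s) ⇌ 3 Ba²⁺(aq) + 2 PO₄³⁻(aq)
Call the molar solubility s, so that [Ba²⁺] = 3s and [PO₄³⁻] = 2s.
Ksp = [Ba²⁺]^3[PO₄³⁻]^2 = (3s)^3 · (2s)^2 = 108s^5
108s^5 = 6.1×10⁻³⁰  ⇒  s^5 = 5.6×10⁻³²
s = (5.6×10⁻³²)^(1/5) = 5.6×10⁻⁷ mol/L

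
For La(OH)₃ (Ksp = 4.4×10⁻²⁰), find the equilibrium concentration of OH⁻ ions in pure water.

La(OH)₃(s) ⇌ La³⁺(aq) + 3 OH⁻(aq)
Let s be the molar solubility. Then [La³⁺] = s and [OH⁻] = 3s.
Ksp = [La³⁺][OH⁻]^3 = s · (3s)^3 = 27s^4 = 4.4×10⁻²⁰
s = 6.4×10⁻⁶ M
[OH⁻] = 3s = 1.9×10⁻⁵ M

1.9×10⁻⁵ M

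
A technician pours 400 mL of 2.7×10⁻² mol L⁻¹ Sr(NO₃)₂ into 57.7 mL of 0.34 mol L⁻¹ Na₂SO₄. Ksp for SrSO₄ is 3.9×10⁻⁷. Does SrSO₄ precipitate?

Yes

The combined volume is 457.7 mL.
[Sr²⁺] = (2.7×10⁻²)(400)/457.7 = 2.4×10⁻² mol L⁻¹
[SO₄²⁻] = (0.34)(57.7)/457.7 = 4.3×10⁻² mol L⁻¹
Q = [Sr²⁺][SO₄²⁻] = 1.0×10⁻³
Because Q > Ksp (1.0×10⁻³ vs 3.9×10⁻⁷), a precipitate of SrSO₄ forms.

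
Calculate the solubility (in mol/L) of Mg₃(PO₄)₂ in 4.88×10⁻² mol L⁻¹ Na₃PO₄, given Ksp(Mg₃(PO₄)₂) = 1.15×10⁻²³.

Mg₃(PO₄)₂(s) ⇌ 3 Mg²⁺(aq) + 2 PO₄³⁻(aq)
The solution already contains PO₄³⁻ at 4.88×10⁻² mol L⁻¹. Let s be the molar solubility of Mg₃(PO₄)₂.
[PO₄³⁻] ≈ 4.88×10⁻² mol L⁻¹ (common ion dominates); [Mg²⁺] = 3s.
Ksp = [Mg²⁺]^3[PO₄³⁻]^2 = (3s)^3(4.88×10⁻²)^2
(3s)^3 = 1.15×10⁻²³ / (4.88×10⁻²)^2 = 4.83×10⁻²¹
s = 5.63×10⁻⁸ mol L⁻¹

5.63×10⁻⁸ M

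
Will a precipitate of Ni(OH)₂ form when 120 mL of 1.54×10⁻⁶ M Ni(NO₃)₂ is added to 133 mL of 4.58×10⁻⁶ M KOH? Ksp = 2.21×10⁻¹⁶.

No

The combined volume is 253 mL.
[Ni²⁺] = (1.54×10⁻⁶)(120)/253 = 7.30×10⁻⁷ M
[OH⁻] = (4.58×10⁻⁶)(133)/253 = 2.41×10⁻⁶ M
Q = [Ni²⁺][OH⁻]^2 = 4.23×10⁻¹⁸
Since Q (4.23×10⁻¹⁸) is less than Ksp (2.21×10⁻¹⁶), no Ni(OH)₂ precipitates.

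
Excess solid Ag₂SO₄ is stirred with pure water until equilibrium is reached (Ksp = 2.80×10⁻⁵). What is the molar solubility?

Ag₂SO₄(s) ⇌ 2 Ag⁺(aq) + SO₄²⁻(aq)
If s mol/L of Ag₂SO₄ dissolves, [Ag⁺] = 2s and [SO₄²⁻] = s.
Ksp = [Ag⁺]^2[SO₄²⁻] = (2s)^2 · s = 4s^3
4s^3 = 2.80×10⁻⁵  ⇒  s^3 = 7.00×10⁻⁶
s = (7.00×10⁻⁶)^(1/3) = 1.91×10⁻² mol/L

1.91×10⁻² M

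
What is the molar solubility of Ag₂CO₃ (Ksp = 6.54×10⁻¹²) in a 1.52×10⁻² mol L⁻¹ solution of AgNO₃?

Ag₂CO₃(s) ⇌ 2 Ag⁺(aq) + CO₃²⁻(aq)
The solution already contains Ag⁺ at 1.52×10⁻² mol L⁻¹. Let s be the molar solubility of Ag₂CO₃.
[Ag⁺] ≈ 1.52×10⁻² mol L⁻¹ (common ion dominates); [CO₃²⁻] = s.
Ksp = [Ag⁺]^2[CO₃²⁻] = (1.52×10⁻²)^2s
s = 6.54×10⁻¹² / (1.52×10⁻²)^2 = 2.83×10⁻⁸
s = 2.83×10⁻⁸ mol L⁻¹

2.83×10⁻⁸ M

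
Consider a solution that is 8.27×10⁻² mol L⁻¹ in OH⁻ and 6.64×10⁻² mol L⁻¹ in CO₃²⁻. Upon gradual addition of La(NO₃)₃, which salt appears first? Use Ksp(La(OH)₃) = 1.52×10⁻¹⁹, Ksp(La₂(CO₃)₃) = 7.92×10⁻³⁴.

Precipitation begins when Q = Ksp.
For La(OH)₃: [La³⁺] = (Ksp/[OH⁻]^3) = 2.69×10⁻¹⁶ mol L⁻¹
For La₂(CO₃)₃: [La³⁺] = (Ksp/[CO₃²⁻]^3)^(1/2) = 1.64×10⁻¹⁵ mol L⁻¹
The smaller threshold [La³⁺] is reached first, so La(OH)₃ precipitates first.

La(OH)₃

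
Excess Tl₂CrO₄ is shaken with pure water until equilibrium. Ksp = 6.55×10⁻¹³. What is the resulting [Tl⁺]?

1.09×10⁻⁴ M

Tl₂CrO₄(s) ⇌ 2 Tl⁺(aq) + CrO₄²⁻(aq)
If s mol/L of Tl₂CrO₄ dissolves, [Tl⁺] = 2s and [CrO₄²⁻] = s.
Ksp = [Tl⁺]^2[CrO₄²⁻] = (2s)^2 · s = 4s^3 = 6.55×10⁻¹³
s = 5.47×10⁻⁵ M
[Tl⁺] = 2s = 1.09×10⁻⁴ M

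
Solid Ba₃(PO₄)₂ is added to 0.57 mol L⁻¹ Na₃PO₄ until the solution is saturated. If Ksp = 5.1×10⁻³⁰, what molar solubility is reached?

8.3×10⁻¹¹ M

Ba₃(PO₄)₂(s) ⇌ 3 Ba²⁺(aq) + 2 PO₄³⁻(aq)
PO₄³⁻ is already present at 0.57 mol L⁻¹. If s mol/L of Ba₃(PO₄)₂ dissolves, [Ba²⁺] = 3s while [PO₄³⁻] ≈ 0.57 mol L⁻¹.
Ksp = [Ba²⁺]^3[PO₄³⁻]^2 = (3s)^3(0.57)^2
(3s)^3 = 5.1×10⁻³⁰ / (0.57)^2 = 1.6×10⁻²⁹
s = 8.3×10⁻¹¹ mol L⁻¹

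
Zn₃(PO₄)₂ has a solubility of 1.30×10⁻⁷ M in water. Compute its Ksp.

Zn₃(PO₄)₂(s) ⇌ 3 Zn²⁺(aq) + 2 PO₄³⁻(aq)
Call the molar solubility s, so that [Zn²⁺] = 3s and [PO₄³⁻] = 2s.
Ksp = [Zn²⁺]^3[PO₄³⁻]^2 = (3s)^3 · (2s)^2 = 108s^5
Ksp = 108 × (1.30×10⁻⁷)^5 = 4.01×10⁻³³

Ksp = 4.01×10⁻³³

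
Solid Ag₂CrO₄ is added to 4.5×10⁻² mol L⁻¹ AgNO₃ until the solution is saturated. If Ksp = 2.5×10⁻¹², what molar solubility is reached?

1.2×10⁻⁹ M

Ag₂CrO₄(s) ⇌ 2 Ag⁺(aq) + CrO₄²⁻(aq)
Let s be the solubility of Ag₂CrO₄ here. The common ion gives [Ag⁺] ≈ 4.5×10⁻² mol L⁻¹, and [CrO₄²⁻] = s.
Ksp = [Ag⁺]^2[CrO₄²⁻] = (4.5×10⁻²)^2s
s = 2.5×10⁻¹² / (4.5×10⁻²)^2 = 1.2×10⁻⁹
s = 1.2×10⁻⁹ mol L⁻¹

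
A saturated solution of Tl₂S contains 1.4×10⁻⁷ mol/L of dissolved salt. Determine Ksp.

Tl₂S(s) ⇌ 2 Tl⁺(aq) + S²⁻(aq)
Let s be the molar solubility. Then [Tl⁺] = 2s and [S²⁻] = s.
Ksp = [Tl⁺]^2[S²⁻] = (2s)^2 · s = 4s^3
Ksp = 4 × (1.4×10⁻⁷)^3 = 1.1×10⁻²⁰

Ksp = 1.1×10⁻²⁰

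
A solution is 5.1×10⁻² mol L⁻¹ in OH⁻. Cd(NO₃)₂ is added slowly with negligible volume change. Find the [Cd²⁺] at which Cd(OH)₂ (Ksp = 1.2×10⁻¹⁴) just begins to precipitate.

4.6×10⁻¹² M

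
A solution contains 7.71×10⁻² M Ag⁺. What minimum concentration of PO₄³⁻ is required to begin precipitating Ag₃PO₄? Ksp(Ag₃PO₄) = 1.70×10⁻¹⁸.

3.71×10⁻¹⁵ M

Each salt precipitates once Q = Ksp for that salt.
Ag₃PO₄(s) ⇌ 3 Ag⁺(aq) + PO₄³⁻(aq)
Ksp = [Ag⁺]^3[PO₄³⁻] = [PO₄³⁻](7.71×10⁻²)^3
[PO₄³⁻] = 1.70×10⁻¹⁸ / (7.71×10⁻²)^3 = 3.71×10⁻¹⁵
[PO₄³⁻] = 3.71×10⁻¹⁵ M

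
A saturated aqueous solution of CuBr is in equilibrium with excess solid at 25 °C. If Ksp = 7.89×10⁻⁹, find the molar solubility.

CuBr(s) ⇌ Cu⁺(aq) + Br⁻(aq)
If s mol/L of CuBr dissolves, [Cu⁺] = s and [Br⁻] = s.
Ksp = [Cu⁺][Br⁻] = s · s = s^2
s^2 = 7.89×10⁻⁹
Taking the 2nd root, s = 8.88×10⁻⁵ mol/L.

8.88×10⁻⁵ M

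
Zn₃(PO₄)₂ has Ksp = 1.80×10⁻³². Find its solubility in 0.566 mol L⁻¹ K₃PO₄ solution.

Zn₃(PO₄)₂(s) ⇌ 3 Zn²⁺(aq) + 2 PO₄³⁻(aq)
PO₄³⁻ is already present at 0.566 mol L⁻¹. If s mol/L of Zn₃(PO₄)₂ dissolves, [Zn²⁺] = 3s while [PO₄³⁻] ≈ 0.566 mol L⁻¹.
Ksp = [Zn²⁺]^3[PO₄³⁻]^2 = (3s)^3(0.566)^2
(3s)^3 = 1.80×10⁻³² / (0.566)^2 = 5.62×10⁻³²
s = 1.28×10⁻¹¹ mol L⁻¹

1.28×10⁻¹¹ M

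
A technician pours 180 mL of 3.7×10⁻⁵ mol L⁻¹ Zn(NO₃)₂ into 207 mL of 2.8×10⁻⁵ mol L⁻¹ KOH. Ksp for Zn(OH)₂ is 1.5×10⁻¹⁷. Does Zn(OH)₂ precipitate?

Total volume after mixing = 180 + 207 = 387 mL.
[Zn²⁺] = (3.7×10⁻⁵)(180)/387 = 1.7×10⁻⁵ mol L⁻¹
[OH⁻] = (2.8×10⁻⁵)(207)/387 = 1.5×10⁻⁵ mol L⁻¹
Q = [Zn²⁺][OH⁻]^2 = 3.9×10⁻¹⁵
Since Q (3.9×10⁻¹⁵) exceeds Ksp (1.5×10⁻¹⁷), Zn(OH)₂ will precipitate.

Yes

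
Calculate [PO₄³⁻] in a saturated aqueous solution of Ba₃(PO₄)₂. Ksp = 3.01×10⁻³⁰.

Ba₃(PO₄)₂(s) ⇌ 3 Ba²⁺(aq) + 2 PO₄³⁻(aq)
With molar solubility s: [Ba²⁺] = 3s, [PO₄³⁻] = 2s.
Ksp = [Ba²⁺]^3[PO₄³⁻]^2 = (3s)^3 · (2s)^2 = 108s^5 = 3.01×10⁻³⁰
s = 4.89×10⁻⁷ mol/L
[PO₄³⁻] = 2s = 9.77×10⁻⁷ mol/L

9.77×10⁻⁷ M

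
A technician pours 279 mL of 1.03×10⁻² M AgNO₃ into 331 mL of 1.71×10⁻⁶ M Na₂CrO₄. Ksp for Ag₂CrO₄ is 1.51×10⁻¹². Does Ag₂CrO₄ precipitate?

Yes

Total volume after mixing = 279 + 331 = 610 mL.
[Ag⁺] = (1.03×10⁻²)(279)/610 = 4.71×10⁻³ M
[CrO₄²⁻] = (1.71×10⁻⁶)(331)/610 = 9.28×10⁻⁷ M
Q = [Ag⁺]^2[CrO₄²⁻] = 2.06×10⁻¹¹
Q = 2.06×10⁻¹¹ > Ksp = 1.51×10⁻¹², so the solution is supersaturated and Ag₂CrO₄ precipitates.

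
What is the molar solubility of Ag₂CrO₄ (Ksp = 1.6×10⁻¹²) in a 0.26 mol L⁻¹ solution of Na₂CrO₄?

1.2×10⁻⁶ M

Ag₂CrO₄(s) ⇌ 2 Ag⁺(aq) + CrO₄²⁻(aq)
The solution already contains CrO₄²⁻ at 0.26 mol L⁻¹. Let s be the molar solubility of Ag₂CrO₄.
[CrO₄²⁻] ≈ 0.26 mol L⁻¹ (common ion dominates); [Ag⁺] = 2s.
Ksp = [Ag⁺]^2[CrO₄²⁻] = (2s)^2(0.26)
(2s)^2 = 1.6×10⁻¹² / (0.26) = 6.2×10⁻¹²
s = 1.2×10⁻⁶ mol L⁻¹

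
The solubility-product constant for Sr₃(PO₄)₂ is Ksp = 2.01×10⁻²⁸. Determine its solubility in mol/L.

1.13×10⁻⁶ M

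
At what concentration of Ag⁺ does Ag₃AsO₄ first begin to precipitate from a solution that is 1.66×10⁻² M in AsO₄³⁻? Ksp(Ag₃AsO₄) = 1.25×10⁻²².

1.96×10⁻⁷ M

Precipitation of each salt begins when its ion product equals Ksp.
Ag₃AsO₄(s) ⇌ 3 Ag⁺(aq) + AsO₄³⁻(aq)
Ksp = [Ag⁺]^3[AsO₄³⁻] = [Ag⁺]^3(1.66×10⁻²)
[Ag⁺]^3 = 1.25×10⁻²² / (1.66×10⁻²) = 7.53×10⁻²¹
[Ag⁺] = 1.96×10⁻⁷ M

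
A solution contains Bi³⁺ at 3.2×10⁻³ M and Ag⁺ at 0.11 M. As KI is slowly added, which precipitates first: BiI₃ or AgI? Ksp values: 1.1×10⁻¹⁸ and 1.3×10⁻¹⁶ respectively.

Precipitation begins when Q = Ksp.
For BiI₃: [I⁻] = (Ksp/[Bi³⁺])^(1/3) = 7.0×10⁻⁶ M
For AgI: [I⁻] = (Ksp/[Ag⁺]) = 1.2×10⁻¹⁵ M
The smaller threshold [I⁻] is reached first, so AgI precipitates first.

AgI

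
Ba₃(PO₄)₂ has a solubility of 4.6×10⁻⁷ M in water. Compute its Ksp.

Ba₃(PO₄)₂(s) ⇌ 3 Ba²⁺(aq) + 2 PO₄³⁻(aq)
With molar solubility s: [Ba²⁺] = 3s, [PO₄³⁻] = 2s.
Ksp = [Ba²⁺]^3[PO₄³⁻]^2 = (3s)^3 · (2s)^2 = 108s^5
Ksp = 108 × (4.6×10⁻⁷)^5 = 2.2×10⁻³⁰

Ksp = 2.2×10⁻³⁰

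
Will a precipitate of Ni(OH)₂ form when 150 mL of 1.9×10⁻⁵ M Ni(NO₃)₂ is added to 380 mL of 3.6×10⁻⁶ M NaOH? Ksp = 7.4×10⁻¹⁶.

No

After mixing, V = 150 mL + 380 mL = 530 mL.
[Ni²⁺] = (1.9×10⁻⁵)(150)/530 = 5.4×10⁻⁶ M
[OH⁻] = (3.6×10⁻⁶)(380)/530 = 2.6×10⁻⁶ M
Q = [Ni²⁺][OH⁻]^2 = 3.6×10⁻¹⁷
Q < Ksp (3.6×10⁻¹⁷ vs 7.4×10⁻¹⁶); the solution remains unsaturated and no precipitate forms.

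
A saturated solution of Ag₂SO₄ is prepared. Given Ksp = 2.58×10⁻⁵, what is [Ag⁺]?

3.72×10⁻² M

Ag₂SO₄(s) ⇌ 2 Ag⁺(aq) + SO₄²⁻(aq)
Call the molar solubility s, so that [Ag⁺] = 2s and [SO₄²⁻] = s.
Ksp = [Ag⁺]^2[SO₄²⁻] = (2s)^2 · s = 4s^3 = 2.58×10⁻⁵
s = 1.86×10⁻² mol L⁻¹
[Ag⁺] = 2s = 3.72×10⁻² mol L⁻¹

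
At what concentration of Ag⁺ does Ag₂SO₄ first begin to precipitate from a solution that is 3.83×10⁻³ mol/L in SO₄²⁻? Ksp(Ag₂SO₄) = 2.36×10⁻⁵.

A salt starts to precipitate once the ion product Q reaches its Ksp.
Ag₂SO₄(s) ⇌ 2 Ag⁺(aq) + SO₄²⁻(aq)
Ksp = [Ag⁺]^2[SO₄²⁻] = [Ag⁺]^2(3.83×10⁻³)
[Ag⁺]^2 = 2.36×10⁻⁵ / (3.83×10⁻³) = 6.16×10⁻³
[Ag⁺] = 7.85×10⁻² mol/L

7.85×10⁻² M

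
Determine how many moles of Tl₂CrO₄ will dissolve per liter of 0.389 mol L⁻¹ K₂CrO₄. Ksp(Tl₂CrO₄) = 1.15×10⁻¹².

8.60×10⁻⁷ M

Tl₂CrO₄(s) ⇌ 2 Tl⁺(aq) + CrO₄²⁻(aq)
The solution already contains CrO₄²⁻ at 0.389 mol L⁻¹. Let s be the molar solubility of Tl₂CrO₄.
[CrO₄²⁻] ≈ 0.389 mol L⁻¹ (common ion dominates); [Tl⁺] = 2s.
Ksp = [Tl⁺]^2[CrO₄²⁻] = (2s)^2(0.389)
(2s)^2 = 1.15×10⁻¹² / (0.389) = 2.96×10⁻¹²
s = 8.60×10⁻⁷ mol L⁻¹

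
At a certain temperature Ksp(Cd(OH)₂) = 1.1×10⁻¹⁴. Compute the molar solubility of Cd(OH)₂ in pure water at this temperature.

Cd(OH)₂(s) ⇌ Cd²⁺(aq) + 2 OH⁻(aq)
If s mol/L of Cd(OH)₂ dissolves, [Cd²⁺] = s and [OH⁻] = 2s.
Ksp = [Cd²⁺][OH⁻]^2 = s · (2s)^2 = 4s^3
4s^3 = 1.1×10⁻¹⁴  ⇒  s^3 = 2.8×10⁻¹⁵
s = 1.4×10⁻⁵ mol L⁻¹

1.4×10⁻⁵ M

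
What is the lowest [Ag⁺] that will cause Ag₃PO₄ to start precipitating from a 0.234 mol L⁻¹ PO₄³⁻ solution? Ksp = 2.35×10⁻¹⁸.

2.16×10⁻⁶ M

Each salt precipitates once Q = Ksp for that salt.
Ag₃PO₄(s) ⇌ 3 Ag⁺(aq) + PO₄³⁻(aq)
Ksp = [Ag⁺]^3[PO₄³⁻] = [Ag⁺]^3(0.234)
[Ag⁺]^3 = 2.35×10⁻¹⁸ / (0.234) = 1.00×10⁻¹⁷
[Ag⁺] = 2.16×10⁻⁶ mol L⁻¹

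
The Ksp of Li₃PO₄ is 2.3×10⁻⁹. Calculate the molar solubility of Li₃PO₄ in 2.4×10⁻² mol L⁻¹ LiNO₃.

Li₃PO₄(s) ⇌ 3 Li⁺(aq) + PO₄³⁻(aq)
Li⁺ is already present at 2.4×10⁻² mol L⁻¹. If s mol/L of Li₃PO₄ dissolves, [PO₄³⁻] = s while [Li⁺] ≈ 2.4×10⁻² mol L⁻¹.
Ksp = [Li⁺]^3[PO₄³⁻] = (2.4×10⁻²)^3s
s = 2.3×10⁻⁹ / (2.4×10⁻²)^3 = 1.7×10⁻⁴
s = 1.7×10⁻⁴ mol L⁻¹

1.7×10⁻⁴ M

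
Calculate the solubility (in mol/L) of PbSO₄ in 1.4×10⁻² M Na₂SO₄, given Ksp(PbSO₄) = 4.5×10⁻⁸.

PbSO₄(s) ⇌ Pb²⁺(aq) + SO₄²⁻(aq)
SO₄²⁻ is already present at 1.4×10⁻² M. If s mol/L of PbSO₄ dissolves, [Pb²⁺] = s while [SO₄²⁻] ≈ 1.4×10⁻² M.
Ksp = [Pb²⁺][SO₄²⁻] = s(1.4×10⁻²)
s = 4.5×10⁻⁸ / (1.4×10⁻²) = 3.2×10⁻⁶
s = 3.2×10⁻⁶ M

3.2×10⁻⁶ M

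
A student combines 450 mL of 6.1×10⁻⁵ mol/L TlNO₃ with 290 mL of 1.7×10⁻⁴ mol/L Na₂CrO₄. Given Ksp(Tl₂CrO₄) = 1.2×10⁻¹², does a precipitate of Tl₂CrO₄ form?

After mixing, V = 450 mL + 290 mL = 740 mL.
[Tl⁺] = (6.1×10⁻⁵)(450)/740 = 3.7×10⁻⁵ mol/L
[CrO₄²⁻] = (1.7×10⁻⁴)(290)/740 = 6.7×10⁻⁵ mol/L
Q = [Tl⁺]^2[CrO₄²⁻] = 9.2×10⁻¹⁴
Since Q (9.2×10⁻¹⁴) is less than Ksp (1.2×10⁻¹²), no Tl₂CrO₄ precipitates.

No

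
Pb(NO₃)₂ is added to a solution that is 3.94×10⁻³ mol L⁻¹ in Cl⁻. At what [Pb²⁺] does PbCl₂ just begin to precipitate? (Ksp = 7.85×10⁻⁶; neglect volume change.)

Each salt precipitates once Q = Ksp for that salt.
PbCl₂(s) ⇌ Pb²⁺(aq) + 2 Cl⁻(aq)
Ksp = [Pb²⁺][Cl⁻]^2 = [Pb²⁺](3.94×10⁻³)^2
[Pb²⁺] = 7.85×10⁻⁶ / (3.94×10⁻³)^2 = 0.506
[Pb²⁺] = 0.506 mol L⁻¹

0.506 M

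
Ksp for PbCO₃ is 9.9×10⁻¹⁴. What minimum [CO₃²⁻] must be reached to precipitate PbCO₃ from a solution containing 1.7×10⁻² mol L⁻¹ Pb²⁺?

5.8×10⁻¹² M

A salt starts to precipitate once the ion product Q reaches its Ksp.
PbCO₃(s) ⇌ Pb²⁺(aq) + CO₃²⁻(aq)
Ksp = [Pb²⁺][CO₃²⁻] = [CO₃²⁻](1.7×10⁻²)
[CO₃²⁻] = 9.9×10⁻¹⁴ / (1.7×10⁻²) = 5.8×10⁻¹²
[CO₃²⁻] = 5.8×10⁻¹² mol L⁻¹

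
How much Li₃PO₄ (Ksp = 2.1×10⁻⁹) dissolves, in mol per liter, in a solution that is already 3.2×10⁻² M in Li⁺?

Li₃PO₄(s) ⇌ 3 Li⁺(aq) + PO₄³⁻(aq)
Let s be the solubility of Li₃PO₄ here. The common ion gives [Li⁺] ≈ 3.2×10⁻² M, and [PO₄³⁻] = s.
Ksp = [Li⁺]^3[PO₄³⁻] = (3.2×10⁻²)^3s
s = 2.1×10⁻⁹ / (3.2×10⁻²)^3 = 6.4×10⁻⁵
s = 6.4×10⁻⁵ M

6.4×10⁻⁵ M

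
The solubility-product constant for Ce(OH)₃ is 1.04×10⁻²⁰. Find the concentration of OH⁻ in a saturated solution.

1.33×10⁻⁵ M

Ce(OH)₃(s) ⇌ Ce³⁺(aq) + 3 OH⁻(aq)
Let s be the molar solubility. Then [Ce³⁺] = s and [OH⁻] = 3s.
Ksp = [Ce³⁺][OH⁻]^3 = s · (3s)^3 = 27s^4 = 1.04×10⁻²⁰
s = 4.43×10⁻⁶ mol L⁻¹
[OH⁻] = 3s = 1.33×10⁻⁵ mol L⁻¹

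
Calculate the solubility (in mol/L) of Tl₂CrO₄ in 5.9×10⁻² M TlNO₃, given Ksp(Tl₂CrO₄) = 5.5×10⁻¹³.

1.6×10⁻¹⁰ M

Tl₂CrO₄(s) ⇌ 2 Tl⁺(aq) + CrO₄²⁻(aq)
With Tl⁺ already at 5.9×10⁻² M and s small, take [Tl⁺] ≈ 5.9×10⁻² M and [CrO₄²⁻] = s.
Ksp = [Tl⁺]^2[CrO₄²⁻] = (5.9×10⁻²)^2s
s = 5.5×10⁻¹³ / (5.9×10⁻²)^2 = 1.6×10⁻¹⁰
s = 1.6×10⁻¹⁰ M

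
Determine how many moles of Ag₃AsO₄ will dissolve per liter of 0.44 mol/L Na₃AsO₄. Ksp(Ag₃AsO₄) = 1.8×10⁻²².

Ag₃AsO₄(s) ⇌ 3 Ag⁺(aq) + AsO₄³⁻(aq)
With AsO₄³⁻ already at 0.44 mol/L and s small, take [AsO₄³⁻] ≈ 0.44 mol/L and [Ag⁺] = 3s.
Ksp = [Ag⁺]^3[AsO₄³⁻] = (3s)^3(0.44)
(3s)^3 = 1.8×10⁻²² / (0.44) = 4.1×10⁻²²
s = 2.5×10⁻⁸ mol/L

2.5×10⁻⁸ M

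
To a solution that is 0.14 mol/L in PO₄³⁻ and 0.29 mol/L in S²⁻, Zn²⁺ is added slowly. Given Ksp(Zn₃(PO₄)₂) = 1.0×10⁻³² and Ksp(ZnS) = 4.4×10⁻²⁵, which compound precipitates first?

ZnS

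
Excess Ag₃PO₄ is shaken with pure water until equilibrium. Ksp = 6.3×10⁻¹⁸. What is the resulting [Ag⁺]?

6.6×10⁻⁵ M

Ag₃PO₄(s) ⇌ 3 Ag⁺(aq) + PO₄³⁻(aq)
Let s be the molar solubility. Then [Ag⁺] = 3s and [PO₄³⁻] = s.
Ksp = [Ag⁺]^3[PO₄³⁻] = (3s)^3 · s = 27s^4 = 6.3×10⁻¹⁸
s = 2.2×10⁻⁵ M
[Ag⁺] = 3s = 6.6×10⁻⁵ M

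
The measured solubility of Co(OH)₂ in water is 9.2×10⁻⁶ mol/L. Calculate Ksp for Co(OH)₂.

Ksp = 3.1×10⁻¹⁵

Co(OH)₂(s) ⇌ Co²⁺(aq) + 2 OH⁻(aq)
With molar solubility s: [Co²⁺] = s, [OH⁻] = 2s.
Ksp = [Co²⁺][OH⁻]^2 = s · (2s)^2 = 4s^3
Ksp = 4 × (9.2×10⁻⁶)^3 = 3.1×10⁻¹⁵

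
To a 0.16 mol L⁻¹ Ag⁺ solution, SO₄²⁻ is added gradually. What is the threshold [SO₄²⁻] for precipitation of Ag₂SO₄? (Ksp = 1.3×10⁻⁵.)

The threshold for precipitation is Q = Ksp.
Ag₂SO₄(s) ⇌ 2 Ag⁺(aq) + SO₄²⁻(aq)
Ksp = [Ag⁺]^2[SO₄²⁻] = [SO₄²⁻](0.16)^2
[SO₄²⁻] = 1.3×10⁻⁵ / (0.16)^2 = 5.1×10⁻⁴
[SO₄²⁻] = 5.1×10⁻⁴ mol L⁻¹

5.1×10⁻⁴ M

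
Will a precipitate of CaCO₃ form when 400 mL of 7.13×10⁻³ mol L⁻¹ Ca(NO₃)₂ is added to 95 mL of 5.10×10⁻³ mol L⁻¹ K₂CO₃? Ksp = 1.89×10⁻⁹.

Yes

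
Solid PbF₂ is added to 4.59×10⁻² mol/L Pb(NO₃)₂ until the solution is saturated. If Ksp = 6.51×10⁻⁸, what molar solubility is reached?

5.95×10⁻⁴ M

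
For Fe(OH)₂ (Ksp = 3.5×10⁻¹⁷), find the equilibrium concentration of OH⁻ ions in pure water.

Fe(OH)₂(s) ⇌ Fe²⁺(aq) + 2 OH⁻(aq)
Call the molar solubility s, so that [Fe²⁺] = s and [OH⁻] = 2s.
Ksp = [Fe²⁺][OH⁻]^2 = s · (2s)^2 = 4s^3 = 3.5×10⁻¹⁷
s = 2.1×10⁻⁶ mol L⁻¹
[OH⁻] = 2s = 4.1×10⁻⁶ mol L⁻¹

4.1×10⁻⁶ M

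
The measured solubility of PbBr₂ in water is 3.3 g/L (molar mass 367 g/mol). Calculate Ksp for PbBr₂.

Convert to molarity: s = 3.3 / 367 = 8.992×10⁻³ mol/L
PbBr₂(s) ⇌ Pb²⁺(aq) + 2 Br⁻(aq)
If s mol/L of PbBr₂ dissolves, [Pb²⁺] = s and [Br⁻] = 2s.
Ksp = [Pb²⁺][Br⁻]^2 = s · (2s)^2 = 4s^3
Ksp = 4 × (8.992×10⁻³)^3 = 2.9×10⁻⁶

Ksp = 2.9×10⁻⁶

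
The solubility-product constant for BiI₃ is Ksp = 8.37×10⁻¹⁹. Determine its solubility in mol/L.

BiI₃(s) ⇌ Bi³⁺(aq) + 3 I⁻(aq)
Call the molar solubility s, so that [Bi³⁺] = s and [I⁻] = 3s.
Ksp = [Bi³⁺][I⁻]^3 = s · (3s)^3 = 27s^4
27s^4 = 8.37×10⁻¹⁹  ⇒  s^4 = 3.10×10⁻²⁰
s = (3.10×10⁻²⁰)^(1/4) = 1.33×10⁻⁵ mol/L

1.33×10⁻⁵ M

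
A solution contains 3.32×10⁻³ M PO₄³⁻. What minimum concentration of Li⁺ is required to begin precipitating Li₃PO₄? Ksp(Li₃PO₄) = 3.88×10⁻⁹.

1.05×10⁻² M

The threshold for precipitation is Q = Ksp.
Li₃PO₄(s) ⇌ 3 Li⁺(aq) + PO₄³⁻(aq)
Ksp = [Li⁺]^3[PO₄³⁻] = [Li⁺]^3(3.32×10⁻³)
[Li⁺]^3 = 3.88×10⁻⁹ / (3.32×10⁻³) = 1.17×10⁻⁶
[Li⁺] = 1.05×10⁻² M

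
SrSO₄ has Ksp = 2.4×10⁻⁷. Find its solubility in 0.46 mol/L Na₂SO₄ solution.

5.2×10⁻⁷ M

SrSO₄(s) ⇌ Sr²⁺(aq) + SO₄²⁻(aq)
SO₄²⁻ is already present at 0.46 mol/L. If s mol/L of SrSO₄ dissolves, [Sr²⁺] = s while [SO₄²⁻] ≈ 0.46 mol/L.
Ksp = [Sr²⁺][SO₄²⁻] = s(0.46)
s = 2.4×10⁻⁷ / (0.46) = 5.2×10⁻⁷
s = 5.2×10⁻⁷ mol/L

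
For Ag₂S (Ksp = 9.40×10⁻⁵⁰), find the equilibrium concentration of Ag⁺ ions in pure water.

5.73×10⁻¹⁷ M

Ag₂S(s) ⇌ 2 Ag⁺(aq) + S²⁻(aq)
For each mole of Ag₂S that dissolves per liter, [Ag⁺] = 2s and [S²⁻] = s; let s denote this solubility.
Ksp = [Ag⁺]^2[S²⁻] = (2s)^2 · s = 4s^3 = 9.40×10⁻⁵⁰
s = 2.86×10⁻¹⁷ mol L⁻¹
[Ag⁺] = 2s = 5.73×10⁻¹⁷ mol L⁻¹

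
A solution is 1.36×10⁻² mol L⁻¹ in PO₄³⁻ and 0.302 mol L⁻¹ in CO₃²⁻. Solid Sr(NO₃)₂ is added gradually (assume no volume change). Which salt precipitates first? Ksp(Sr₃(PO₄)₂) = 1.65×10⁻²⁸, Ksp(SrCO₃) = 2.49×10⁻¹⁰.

The threshold for precipitation is Q = Ksp.
For Sr₃(PO₄)₂: [Sr²⁺] = (Ksp/[PO₄³⁻]^2)^(1/3) = 9.63×10⁻⁹ mol L⁻¹
For SrCO₃: [Sr²⁺] = (Ksp/[CO₃²⁻]) = 8.25×10⁻¹⁰ mol L⁻¹
Since SrCO₃ needs less Sr²⁺ to reach saturation, it precipitates first.

SrCO₃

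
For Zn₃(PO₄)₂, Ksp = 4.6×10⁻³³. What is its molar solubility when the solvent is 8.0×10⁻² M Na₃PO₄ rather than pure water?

Zn₃(PO₄)₂(s) ⇌ 3 Zn²⁺(aq) + 2 PO₄³⁻(aq)
PO₄³⁻ is already present at 8.0×10⁻² M. If s mol/L of Zn₃(PO₄)₂ dissolves, [Zn²⁺] = 3s while [PO₄³⁻] ≈ 8.0×10⁻² M.
Ksp = [Zn²⁺]^3[PO₄³⁻]^2 = (3s)^3(8.0×10⁻²)^2
(3s)^3 = 4.6×10⁻³³ / (8.0×10⁻²)^2 = 7.2×10⁻³¹
s = 3.0×10⁻¹¹ M

3.0×10⁻¹¹ M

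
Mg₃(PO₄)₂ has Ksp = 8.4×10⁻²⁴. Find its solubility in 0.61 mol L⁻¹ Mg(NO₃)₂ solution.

3.0×10⁻¹² M

Mg₃(PO₄)₂(s) ⇌ 3 Mg²⁺(aq) + 2 PO₄³⁻(aq)
The solution already contains Mg²⁺ at 0.61 mol L⁻¹. Let s be the molar solubility of Mg₃(PO₄)₂.
[Mg²⁺] ≈ 0.61 mol L⁻¹ (common ion dominates); [PO₄³⁻] = 2s.
Ksp = [Mg²⁺]^3[PO₄³⁻]^2 = (0.61)^3(2s)^2
(2s)^2 = 8.4×10⁻²⁴ / (0.61)^3 = 3.7×10⁻²³
s = 3.0×10⁻¹² mol L⁻¹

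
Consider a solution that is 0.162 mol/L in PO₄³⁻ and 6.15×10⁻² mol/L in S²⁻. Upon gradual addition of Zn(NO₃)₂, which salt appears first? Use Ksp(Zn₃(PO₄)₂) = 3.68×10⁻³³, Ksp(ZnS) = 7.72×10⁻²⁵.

ZnS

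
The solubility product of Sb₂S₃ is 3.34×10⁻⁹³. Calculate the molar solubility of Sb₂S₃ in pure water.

1.25×10⁻¹⁹ M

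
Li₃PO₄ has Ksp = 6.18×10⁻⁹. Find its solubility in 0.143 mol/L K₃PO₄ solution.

1.17×10⁻³ M

Li₃PO₄(s) ⇌ 3 Li⁺(aq) + PO₄³⁻(aq)
The solution already contains PO₄³⁻ at 0.143 mol/L. Let s be the molar solubility of Li₃PO₄.
[PO₄³⁻] ≈ 0.143 mol/L (common ion dominates); [Li⁺] = 3s.
Ksp = [Li⁺]^3[PO₄³⁻] = (3s)^3(0.143)
(3s)^3 = 6.18×10⁻⁹ / (0.143) = 4.32×10⁻⁸
s = 1.17×10⁻³ mol/L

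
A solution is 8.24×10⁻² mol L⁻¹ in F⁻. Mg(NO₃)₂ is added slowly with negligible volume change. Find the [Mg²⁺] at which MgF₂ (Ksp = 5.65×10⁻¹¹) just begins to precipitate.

Precipitation of each salt begins when its ion product equals Ksp.
MgF₂(s) ⇌ Mg²⁺(aq) + 2 F⁻(aq)
Ksp = [Mg²⁺][F⁻]^2 = [Mg²⁺](8.24×10⁻²)^2
[Mg²⁺] = 5.65×10⁻¹¹ / (8.24×10⁻²)^2 = 8.32×10⁻⁹
[Mg²⁺] = 8.32×10⁻⁹ mol L⁻¹

8.32×10⁻⁹ M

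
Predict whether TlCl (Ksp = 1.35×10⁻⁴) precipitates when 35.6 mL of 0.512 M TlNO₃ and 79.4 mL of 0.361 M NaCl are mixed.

The combined volume is 115 mL.
[Tl⁺] = (0.512)(35.6)/115 = 0.158 M
[Cl⁻] = (0.361)(79.4)/115 = 0.249 M
Q = [Tl⁺][Cl⁻] = 3.95×10⁻²
Q = 3.95×10⁻² > Ksp = 1.35×10⁻⁴, so the solution is supersaturated and TlCl precipitates.

Yes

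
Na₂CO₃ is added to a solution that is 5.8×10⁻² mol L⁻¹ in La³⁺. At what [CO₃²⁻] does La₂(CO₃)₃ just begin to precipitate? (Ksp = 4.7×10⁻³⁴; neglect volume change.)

Each salt precipitates once Q = Ksp for that salt.
La₂(CO₃)₃(s) ⇌ 2 La³⁺(aq) + 3 CO₃²⁻(aq)
Ksp = [La³⁺]^2[CO₃²⁻]^3 = [CO₃²⁻]^3(5.8×10⁻²)^2
[CO₃²⁻]^3 = 4.7×10⁻³⁴ / (5.8×10⁻²)^2 = 1.4×10⁻³¹
[CO₃²⁻] = 5.2×10⁻¹¹ mol L⁻¹

5.2×10⁻¹¹ M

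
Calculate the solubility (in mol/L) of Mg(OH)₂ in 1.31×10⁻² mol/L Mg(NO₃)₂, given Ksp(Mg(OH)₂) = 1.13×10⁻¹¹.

1.47×10⁻⁵ M

Mg(OH)₂(s) ⇌ Mg²⁺(aq) + 2 OH⁻(aq)
Let s be the solubility of Mg(OH)₂ here. The common ion gives [Mg²⁺] ≈ 1.31×10⁻² mol/L, and [OH⁻] = 2s.
Ksp = [Mg²⁺][OH⁻]^2 = (1.31×10⁻²)(2s)^2
(2s)^2 = 1.13×10⁻¹¹ / (1.31×10⁻²) = 8.63×10⁻¹⁰
s = 1.47×10⁻⁵ mol/L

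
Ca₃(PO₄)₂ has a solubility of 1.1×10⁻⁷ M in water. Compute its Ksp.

Ca₃(PO₄)₂(s) ⇌ 3 Ca²⁺(aq) + 2 PO₄³⁻(aq)
For each mole of Ca₃(PO₄)₂ that dissolves per liter, [Ca²⁺] = 3s and [PO₄³⁻] = 2s; let s denote this solubility.
Ksp = [Ca²⁺]^3[PO₄³⁻]^2 = (3s)^3 · (2s)^2 = 108s^5
Ksp = 108 × (1.1×10⁻⁷)^5 = 1.7×10⁻³³

Ksp = 1.7×10⁻³³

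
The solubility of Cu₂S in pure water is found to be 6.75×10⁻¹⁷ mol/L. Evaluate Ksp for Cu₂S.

Cu₂S(s) ⇌ 2 Cu⁺(aq) + S²⁻(aq)
If s mol/L of Cu₂S dissolves, [Cu⁺] = 2s and [S²⁻] = s.
Ksp = [Cu⁺]^2[S²⁻] = (2s)^2 · s = 4s^3
Ksp = 4 × (6.75×10⁻¹⁷)^3 = 1.23×10⁻⁴⁸

Ksp = 1.23×10⁻⁴⁸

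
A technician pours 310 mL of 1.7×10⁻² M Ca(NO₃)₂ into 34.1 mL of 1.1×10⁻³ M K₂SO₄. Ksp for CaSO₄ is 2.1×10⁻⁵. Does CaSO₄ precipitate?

No

Total volume after mixing = 310 + 34.1 = 344.1 mL.
[Ca²⁺] = (1.7×10⁻²)(310)/344.1 = 1.5×10⁻² M
[SO₄²⁻] = (1.1×10⁻³)(34.1)/344.1 = 1.1×10⁻⁴ M
Q = [Ca²⁺][SO₄²⁻] = 1.7×10⁻⁶
Q < Ksp (1.7×10⁻⁶ vs 2.1×10⁻⁵); the solution remains unsaturated and no precipitate forms.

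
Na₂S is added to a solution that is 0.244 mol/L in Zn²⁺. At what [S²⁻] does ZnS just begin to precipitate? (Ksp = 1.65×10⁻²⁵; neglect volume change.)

The threshold for precipitation is Q = Ksp.
ZnS(s) ⇌ Zn²⁺(aq) + S²⁻(aq)
Ksp = [Zn²⁺][S²⁻] = [S²⁻](0.244)
[S²⁻] = 1.65×10⁻²⁵ / (0.244) = 6.76×10⁻²⁵
[S²⁻] = 6.76×10⁻²⁵ mol/L

6.76×10⁻²⁵ M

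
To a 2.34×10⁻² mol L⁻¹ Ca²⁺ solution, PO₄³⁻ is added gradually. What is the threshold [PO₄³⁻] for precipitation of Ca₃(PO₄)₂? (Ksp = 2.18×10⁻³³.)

1.30×10⁻¹⁴ M

The threshold for precipitation is Q = Ksp.
Ca₃(PO₄)₂(s) ⇌ 3 Ca²⁺(aq) + 2 PO₄³⁻(aq)
Ksp = [Ca²⁺]^3[PO₄³⁻]^2 = [PO₄³⁻]^2(2.34×10⁻²)^3
[PO₄³⁻]^2 = 2.18×10⁻³³ / (2.34×10⁻²)^3 = 1.70×10⁻²⁸
[PO₄³⁻] = 1.30×10⁻¹⁴ mol L⁻¹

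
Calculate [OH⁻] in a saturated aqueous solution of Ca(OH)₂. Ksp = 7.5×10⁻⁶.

2.5×10⁻² M

Ca(OH)₂(s) ⇌ Ca²⁺(aq) + 2 OH⁻(aq)
Let s be the molar solubility. Then [Ca²⁺] = s and [OH⁻] = 2s.
Ksp = [Ca²⁺][OH⁻]^2 = s · (2s)^2 = 4s^3 = 7.5×10⁻⁶
s = 1.2×10⁻² mol/L
[OH⁻] = 2s = 2.5×10⁻² mol/L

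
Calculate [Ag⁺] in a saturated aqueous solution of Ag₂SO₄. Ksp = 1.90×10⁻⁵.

3.36×10⁻² M

Ag₂SO₄(s) ⇌ 2 Ag⁺(aq) + SO₄²⁻(aq)
If s mol/L of Ag₂SO₄ dissolves, [Ag⁺] = 2s and [SO₄²⁻] = s.
Ksp = [Ag⁺]^2[SO₄²⁻] = (2s)^2 · s = 4s^3 = 1.90×10⁻⁵
s = 1.68×10⁻² M
[Ag⁺] = 2s = 3.36×10⁻² M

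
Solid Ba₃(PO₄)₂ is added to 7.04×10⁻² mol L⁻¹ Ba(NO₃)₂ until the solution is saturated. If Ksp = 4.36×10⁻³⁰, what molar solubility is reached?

Ba₃(PO₄)₂(s) ⇌ 3 Ba²⁺(aq) + 2 PO₄³⁻(aq)
The solution already contains Ba²⁺ at 7.04×10⁻² mol L⁻¹. Let s be the molar solubility of Ba₃(PO₄)₂.
[Ba²⁺] ≈ 7.04×10⁻² mol L⁻¹ (common ion dominates); [PO₄³⁻] = 2s.
Ksp = [Ba²⁺]^3[PO₄³⁻]^2 = (7.04×10⁻²)^3(2s)^2
(2s)^2 = 4.36×10⁻³⁰ / (7.04×10⁻²)^3 = 1.25×10⁻²⁶
s = 5.59×10⁻¹⁴ mol L⁻¹

5.59×10⁻¹⁴ M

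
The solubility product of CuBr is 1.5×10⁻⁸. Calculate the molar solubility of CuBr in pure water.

1.2×10⁻⁴ M

CuBr(s) ⇌ Cu⁺(aq) + Br⁻(aq)
If s mol/L of CuBr dissolves, [Cu⁺] = s and [Br⁻] = s.
Ksp = [Cu⁺][Br⁻] = s · s = s^2
s^2 = 1.5×10⁻⁸
s = (1.5×10⁻⁸)^(1/2) = 1.2×10⁻⁴ mol/L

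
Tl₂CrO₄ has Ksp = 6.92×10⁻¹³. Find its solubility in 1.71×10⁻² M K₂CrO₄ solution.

3.18×10⁻⁶ M

Tl₂CrO₄(s) ⇌ 2 Tl⁺(aq) + CrO₄²⁻(aq)
CrO₄²⁻ is already present at 1.71×10⁻² M. If s mol/L of Tl₂CrO₄ dissolves, [Tl⁺] = 2s while [CrO₄²⁻] ≈ 1.71×10⁻² M.
Ksp = [Tl⁺]^2[CrO₄²⁻] = (2s)^2(1.71×10⁻²)
(2s)^2 = 6.92×10⁻¹³ / (1.71×10⁻²) = 4.05×10⁻¹¹
s = 3.18×10⁻⁶ M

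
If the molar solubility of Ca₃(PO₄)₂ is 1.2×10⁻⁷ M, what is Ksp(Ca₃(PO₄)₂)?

Ksp = 2.7×10⁻³³

Ca₃(PO₄)₂(s) ⇌ 3 Ca²⁺(aq) + 2 PO₄³⁻(aq)
Let s be the molar solubility. Then [Ca²⁺] = 3s and [PO₄³⁻] = 2s.
Ksp = [Ca²⁺]^3[PO₄³⁻]^2 = (3s)^3 · (2s)^2 = 108s^5
Ksp = 108 × (1.2×10⁻⁷)^5 = 2.7×10⁻³³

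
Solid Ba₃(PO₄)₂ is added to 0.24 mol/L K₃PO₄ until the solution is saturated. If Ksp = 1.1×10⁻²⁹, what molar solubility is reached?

Ba₃(PO₄)₂(s) ⇌ 3 Ba²⁺(aq) + 2 PO₄³⁻(aq)
With PO₄³⁻ already at 0.24 mol/L and s small, take [PO₄³⁻] ≈ 0.24 mol/L and [Ba²⁺] = 3s.
Ksp = [Ba²⁺]^3[PO₄³⁻]^2 = (3s)^3(0.24)^2
(3s)^3 = 1.1×10⁻²⁹ / (0.24)^2 = 1.9×10⁻²⁸
s = 1.9×10⁻¹⁰ mol/L

1.9×10⁻¹⁰ M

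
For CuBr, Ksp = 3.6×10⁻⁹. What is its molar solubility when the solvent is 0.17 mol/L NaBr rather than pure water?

CuBr(s) ⇌ Cu⁺(aq) + Br⁻(aq)
The solution already contains Br⁻ at 0.17 mol/L. Let s be the molar solubility of CuBr.
[Br⁻] ≈ 0.17 mol/L (common ion dominates); [Cu⁺] = s.
Ksp = [Cu⁺][Br⁻] = s(0.17)
s = 3.6×10⁻⁹ / (0.17) = 2.1×10⁻⁸
s = 2.1×10⁻⁸ mol/L

2.1×10⁻⁸ M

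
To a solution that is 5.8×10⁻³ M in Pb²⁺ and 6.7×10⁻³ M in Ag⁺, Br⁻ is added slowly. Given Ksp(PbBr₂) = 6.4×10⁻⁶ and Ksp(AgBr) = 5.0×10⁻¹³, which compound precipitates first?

Each salt precipitates once Q = Ksp for that salt.
For PbBr₂: [Br⁻] = (Ksp/[Pb²⁺])^(1/2) = 3.3×10⁻² M
For AgBr: [Br⁻] = (Ksp/[Ag⁺]) = 7.5×10⁻¹¹ M
Since AgBr needs less Br⁻ to reach saturation, it precipitates first.

AgBr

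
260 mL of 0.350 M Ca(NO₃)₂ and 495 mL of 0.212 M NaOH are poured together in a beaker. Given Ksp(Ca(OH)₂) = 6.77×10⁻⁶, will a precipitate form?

Yes

Total volume after mixing = 260 + 495 = 755 mL.
[Ca²⁺] = (0.350)(260)/755 = 0.121 M
[OH⁻] = (0.212)(495)/755 = 0.139 M
Q = [Ca²⁺][OH⁻]^2 = 2.33×10⁻³
Since Q (2.33×10⁻³) exceeds Ksp (6.77×10⁻⁶), Ca(OH)₂ will precipitate.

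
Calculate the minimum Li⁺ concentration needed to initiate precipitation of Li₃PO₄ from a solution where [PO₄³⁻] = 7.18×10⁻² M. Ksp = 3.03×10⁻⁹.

3.48×10⁻³ M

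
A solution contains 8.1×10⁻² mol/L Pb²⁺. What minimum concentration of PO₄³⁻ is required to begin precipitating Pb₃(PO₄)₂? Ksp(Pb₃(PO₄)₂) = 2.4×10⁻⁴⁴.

6.7×10⁻²¹ M

Precipitation of each salt begins when its ion product equals Ksp.
Pb₃(PO₄)₂(s) ⇌ 3 Pb²⁺(aq) + 2 PO₄³⁻(aq)
Ksp = [Pb²⁺]^3[PO₄³⁻]^2 = [PO₄³⁻]^2(8.1×10⁻²)^3
[PO₄³⁻]^2 = 2.4×10⁻⁴⁴ / (8.1×10⁻²)^3 = 4.5×10⁻⁴¹
[PO₄³⁻] = 6.7×10⁻²¹ mol/L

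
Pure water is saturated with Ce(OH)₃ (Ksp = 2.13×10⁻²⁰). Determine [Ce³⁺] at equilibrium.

Ce(OH)₃(s) ⇌ Ce³⁺(aq) + 3 OH⁻(aq)
Let s be the molar solubility. Then [Ce³⁺] = s and [OH⁻] = 3s.
Ksp = [Ce³⁺][OH⁻]^3 = s · (3s)^3 = 27s^4 = 2.13×10⁻²⁰
s = 5.30×10⁻⁶ mol/L
[Ce³⁺] = s = 5.30×10⁻⁶ mol/L

5.30×10⁻⁶ M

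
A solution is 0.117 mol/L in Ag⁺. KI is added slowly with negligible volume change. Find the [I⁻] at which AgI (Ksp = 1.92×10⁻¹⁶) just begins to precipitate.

1.64×10⁻¹⁵ M

The threshold for precipitation is Q = Ksp.
AgI(s) ⇌ Ag⁺(aq) + I⁻(aq)
Ksp = [Ag⁺][I⁻] = [I⁻](0.117)
[I⁻] = 1.92×10⁻¹⁶ / (0.117) = 1.64×10⁻¹⁵
[I⁻] = 1.64×10⁻¹⁵ mol/L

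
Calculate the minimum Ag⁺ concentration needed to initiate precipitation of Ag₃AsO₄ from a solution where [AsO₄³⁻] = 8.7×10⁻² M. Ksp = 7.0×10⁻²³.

A salt starts to precipitate once the ion product Q reaches its Ksp.
Ag₃AsO₄(s) ⇌ 3 Ag⁺(aq) + AsO₄³⁻(aq)
Ksp = [Ag⁺]^3[AsO₄³⁻] = [Ag⁺]^3(8.7×10⁻²)
[Ag⁺]^3 = 7.0×10⁻²³ / (8.7×10⁻²) = 8.0×10⁻²²
[Ag⁺] = 9.3×10⁻⁸ M

9.3×10⁻⁸ M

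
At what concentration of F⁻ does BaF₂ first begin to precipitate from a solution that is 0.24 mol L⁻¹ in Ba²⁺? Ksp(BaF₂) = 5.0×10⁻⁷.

Each salt precipitates once Q = Ksp for that salt.
BaF₂(s) ⇌ Ba²⁺(aq) + 2 F⁻(aq)
Ksp = [Ba²⁺][F⁻]^2 = [F⁻]^2(0.24)
[F⁻]^2 = 5.0×10⁻⁷ / (0.24) = 2.1×10⁻⁶
[F⁻] = 1.4×10⁻³ mol L⁻¹

1.4×10⁻³ M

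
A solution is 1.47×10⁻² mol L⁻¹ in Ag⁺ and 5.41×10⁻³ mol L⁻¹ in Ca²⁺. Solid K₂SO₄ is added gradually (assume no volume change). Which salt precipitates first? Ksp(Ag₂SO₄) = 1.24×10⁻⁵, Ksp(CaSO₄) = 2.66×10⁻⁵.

Precipitation begins when Q = Ksp.
For Ag₂SO₄: [SO₄²⁻] = (Ksp/[Ag⁺]^2) = 5.74×10⁻² mol L⁻¹
For CaSO₄: [SO₄²⁻] = (Ksp/[Ca²⁺]) = 4.92×10⁻³ mol L⁻¹
CaSO₄ requires the lower [SO₄²⁻], so it precipitates first.

CaSO₄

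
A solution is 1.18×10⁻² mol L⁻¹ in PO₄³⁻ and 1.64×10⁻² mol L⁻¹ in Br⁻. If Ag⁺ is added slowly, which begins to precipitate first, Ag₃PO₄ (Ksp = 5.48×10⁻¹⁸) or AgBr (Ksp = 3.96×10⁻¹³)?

A salt starts to precipitate once the ion product Q reaches its Ksp.
For Ag₃PO₄: [Ag⁺] = (Ksp/[PO₄³⁻])^(1/3) = 7.74×10⁻⁶ mol L⁻¹
For AgBr: [Ag⁺] = (Ksp/[Br⁻]) = 2.41×10⁻¹¹ mol L⁻¹
The smaller threshold [Ag⁺] is reached first, so AgBr precipitates first.

AgBr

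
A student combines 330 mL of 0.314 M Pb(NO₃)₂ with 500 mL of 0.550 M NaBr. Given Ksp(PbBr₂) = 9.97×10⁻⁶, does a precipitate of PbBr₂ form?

After mixing, V = 330 mL + 500 mL = 830 mL.
[Pb²⁺] = (0.314)(330)/830 = 0.125 M
[Br⁻] = (0.550)(500)/830 = 0.331 M
Q = [Pb²⁺][Br⁻]^2 = 1.37×10⁻²
Q = 1.37×10⁻² > Ksp = 9.97×10⁻⁶, so the solution is supersaturated and PbBr₂ precipitates.

Yes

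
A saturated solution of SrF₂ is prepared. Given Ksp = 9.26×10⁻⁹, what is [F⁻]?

SrF₂(s) ⇌ Sr²⁺(aq) + 2 F⁻(aq)
Call the molar solubility s, so that [Sr²⁺] = s and [F⁻] = 2s.
Ksp = [Sr²⁺][F⁻]^2 = s · (2s)^2 = 4s^3 = 9.26×10⁻⁹
s = 1.32×10⁻³ M
[F⁻] = 2s = 2.65×10⁻³ M

2.65×10⁻³ M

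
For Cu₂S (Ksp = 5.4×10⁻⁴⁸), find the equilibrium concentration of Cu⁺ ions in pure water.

2.2×10⁻¹⁶ M

Cu₂S(s) ⇌ 2 Cu⁺(aq) + S²⁻(aq)
Call the molar solubility s, so that [Cu⁺] = 2s and [S²⁻] = s.
Ksp = [Cu⁺]^2[S²⁻] = (2s)^2 · s = 4s^3 = 5.4×10⁻⁴⁸
s = 1.1×10⁻¹⁶ mol/L
[Cu⁺] = 2s = 2.2×10⁻¹⁶ mol/L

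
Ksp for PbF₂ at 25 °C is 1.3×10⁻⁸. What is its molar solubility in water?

1.5×10⁻³ M

PbF₂(s) ⇌ Pb²⁺(aq) + 2 F⁻(aq)
With molar solubility s: [Pb²⁺] = s, [F⁻] = 2s.
Ksp = [Pb²⁺][F⁻]^2 = s · (2s)^2 = 4s^3
4s^3 = 1.3×10⁻⁸  ⇒  s^3 = 3.3×10⁻⁹
Taking the 3rd root, s = 1.5×10⁻³ mol L⁻¹.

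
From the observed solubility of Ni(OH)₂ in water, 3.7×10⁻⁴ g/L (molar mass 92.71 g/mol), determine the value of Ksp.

s = (3.7×10⁻⁴ g L⁻¹)/(92.71 g mol⁻¹) = 3.991×10⁻⁶ M
Ni(OH)₂(s) ⇌ Ni²⁺(aq) + 2 OH⁻(aq)
Call the molar solubility s, so that [Ni²⁺] = s and [OH⁻] = 2s.
Ksp = [Ni²⁺][OH⁻]^2 = s · (2s)^2 = 4s^3
Ksp = 4 × (3.991×10⁻⁶)^3 = 2.5×10⁻¹⁶

Ksp = 2.5×10⁻¹⁶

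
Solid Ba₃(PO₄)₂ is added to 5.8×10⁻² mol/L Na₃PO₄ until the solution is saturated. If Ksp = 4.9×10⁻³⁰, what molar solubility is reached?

3.8×10⁻¹⁰ M

Ba₃(PO₄)₂(s) ⇌ 3 Ba²⁺(aq) + 2 PO₄³⁻(aq)
Let s be the solubility of Ba₃(PO₄)₂ here. The common ion gives [PO₄³⁻] ≈ 5.8×10⁻² mol/L, and [Ba²⁺] = 3s.
Ksp = [Ba²⁺]^3[PO₄³⁻]^2 = (3s)^3(5.8×10⁻²)^2
(3s)^3 = 4.9×10⁻³⁰ / (5.8×10⁻²)^2 = 1.5×10⁻²⁷
s = 3.8×10⁻¹⁰ mol/L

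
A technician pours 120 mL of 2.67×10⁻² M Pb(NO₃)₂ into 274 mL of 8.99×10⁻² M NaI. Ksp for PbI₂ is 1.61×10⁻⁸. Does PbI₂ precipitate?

The combined volume is 394 mL.
[Pb²⁺] = (2.67×10⁻²)(120)/394 = 8.13×10⁻³ M
[I⁻] = (8.99×10⁻²)(274)/394 = 6.25×10⁻² M
Q = [Pb²⁺][I⁻]^2 = 3.18×10⁻⁵
Q = 3.18×10⁻⁵ > Ksp = 1.61×10⁻⁸, so the solution is supersaturated and PbI₂ precipitates.

Yes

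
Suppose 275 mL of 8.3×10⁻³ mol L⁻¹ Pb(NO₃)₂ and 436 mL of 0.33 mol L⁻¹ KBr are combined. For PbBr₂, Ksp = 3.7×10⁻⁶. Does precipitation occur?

Yes

After mixing, V = 275 mL + 436 mL = 711 mL.
[Pb²⁺] = (8.3×10⁻³)(275)/711 = 3.2×10⁻³ mol L⁻¹
[Br⁻] = (0.33)(436)/711 = 0.20 mol L⁻¹
Q = [Pb²⁺][Br⁻]^2 = 1.3×10⁻⁴
Q = 1.3×10⁻⁴ > Ksp = 3.7×10⁻⁶, so the solution is supersaturated and PbBr₂ precipitates.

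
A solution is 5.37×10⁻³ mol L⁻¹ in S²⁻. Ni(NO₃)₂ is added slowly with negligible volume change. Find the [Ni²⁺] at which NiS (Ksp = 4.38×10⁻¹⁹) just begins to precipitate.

Precipitation begins when Q = Ksp.
NiS(s) ⇌ Ni²⁺(aq) + S²⁻(aq)
Ksp = [Ni²⁺][S²⁻] = [Ni²⁺](5.37×10⁻³)
[Ni²⁺] = 4.38×10⁻¹⁹ / (5.37×10⁻³) = 8.16×10⁻¹⁷
[Ni²⁺] = 8.16×10⁻¹⁷ mol L⁻¹

8.16×10⁻¹⁷ M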